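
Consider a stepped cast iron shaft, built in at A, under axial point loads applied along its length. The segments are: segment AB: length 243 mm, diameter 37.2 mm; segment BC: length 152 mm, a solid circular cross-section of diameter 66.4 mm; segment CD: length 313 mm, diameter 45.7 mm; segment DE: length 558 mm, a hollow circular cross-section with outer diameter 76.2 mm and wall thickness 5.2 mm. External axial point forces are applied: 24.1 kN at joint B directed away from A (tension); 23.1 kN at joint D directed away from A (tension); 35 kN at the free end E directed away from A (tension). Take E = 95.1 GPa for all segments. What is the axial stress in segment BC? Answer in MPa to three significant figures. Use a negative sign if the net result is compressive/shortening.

Internal axial forces (sectioning from the free end, tension +): N_DE = 35 kN, N_CD = 58.1 kN, N_BC = 58.1 kN, N_AB = 82.2 kN.
A_BC = 3463 mm².
σ_BC = N_BC/A_BC = 58100/3463 = 16.78 MPa.

16.8 MPa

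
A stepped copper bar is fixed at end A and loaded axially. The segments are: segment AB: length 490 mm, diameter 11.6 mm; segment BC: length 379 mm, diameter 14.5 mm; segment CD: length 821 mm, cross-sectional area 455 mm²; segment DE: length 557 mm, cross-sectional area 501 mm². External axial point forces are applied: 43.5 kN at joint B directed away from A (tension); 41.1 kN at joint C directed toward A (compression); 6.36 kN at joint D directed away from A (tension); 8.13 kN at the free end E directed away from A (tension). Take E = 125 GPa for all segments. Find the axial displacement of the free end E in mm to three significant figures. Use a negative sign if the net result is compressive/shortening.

0.419 mm

Internal axial forces (sectioning from the free end, tension +): N_DE = 8.13 kN, N_CD = 14.49 kN, N_BC = -26.61 kN, N_AB = 16.89 kN.
A_AB = 105.7 mm².
A_BC = 165.1 mm².
δ_AB = 16890·490/(105.7·125000) = 0.6265 mm
δ_BC = -26610·379/(165.1·125000) = -0.4886 mm
δ_CD = 14490·821/(455·125000) = 0.2092 mm
δ_DE = 8130·557/(501·125000) = 0.07231 mm
δ = Σδ_i = 0.4194 mm.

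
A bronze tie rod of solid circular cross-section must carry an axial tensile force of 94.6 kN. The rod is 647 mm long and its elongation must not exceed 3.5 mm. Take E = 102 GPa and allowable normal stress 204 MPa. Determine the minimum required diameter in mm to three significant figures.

24.3 mm

Required area A ≥ P/σ_allow = 94600/204 = 463.7 mm².
For a solid circular section, d ≥ √(4A/π) = 24.3 mm.
Elongation limit: A ≥ PL/(Eδ_allow) = 94600·647/(102000·3.5) = 171.4 mm² ⇒ d ≥ 14.77 mm.
The stress limit governs.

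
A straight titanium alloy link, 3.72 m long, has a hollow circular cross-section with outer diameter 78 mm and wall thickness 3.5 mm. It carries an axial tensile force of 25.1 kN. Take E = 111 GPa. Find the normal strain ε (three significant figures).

2.76e-04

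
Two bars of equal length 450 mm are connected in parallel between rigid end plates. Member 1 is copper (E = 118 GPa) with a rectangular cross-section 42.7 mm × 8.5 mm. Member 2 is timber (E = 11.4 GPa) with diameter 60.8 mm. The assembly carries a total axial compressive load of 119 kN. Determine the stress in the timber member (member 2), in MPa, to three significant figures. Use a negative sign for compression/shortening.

-17.9 MPa

A_1 = 363 mm².
A_2 = 2903 mm².
Equal strain + equilibrium ⇒ each member carries load in proportion to AE: A₁E₁ = 42830000 N, A₂E₂ = 33100000 N, ΣAE = 75930000 N.
σ₂ = P·E₂/ΣAE = -119000·11400/75930000 = -17.87 MPa.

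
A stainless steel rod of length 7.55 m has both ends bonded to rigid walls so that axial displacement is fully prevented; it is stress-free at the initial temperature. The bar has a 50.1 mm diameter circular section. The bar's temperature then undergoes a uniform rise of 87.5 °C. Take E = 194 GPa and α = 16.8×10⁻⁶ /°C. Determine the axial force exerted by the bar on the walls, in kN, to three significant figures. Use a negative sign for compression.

Free thermal expansion αLΔT = 16.8e-6 · 7550 · 87.5 = 11.1 mm.
The walls impose strain ε = −(11.1)/7550 = -1.4700e-03; σ = Eε = 194000 · -1.4700e-03 = -285.2 MPa.
Wall reaction R = σ·A = -285.2·1971 = -562200 N = -562.2 kN.

-562 kN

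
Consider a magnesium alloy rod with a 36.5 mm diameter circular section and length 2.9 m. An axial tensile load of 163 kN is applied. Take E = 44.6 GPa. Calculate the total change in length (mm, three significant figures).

A = 1046 mm².
δ_mech = NL/(AE) = 163000·2900/(1046·44600) = 10.13 mm.

10.1 mm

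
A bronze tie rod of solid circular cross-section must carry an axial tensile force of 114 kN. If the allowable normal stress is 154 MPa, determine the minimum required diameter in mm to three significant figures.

30.7 mm

Required area A ≥ P/σ_allow = 114000/154 = 740.3 mm².
For a solid circular section, d ≥ √(4A/π) = 30.7 mm.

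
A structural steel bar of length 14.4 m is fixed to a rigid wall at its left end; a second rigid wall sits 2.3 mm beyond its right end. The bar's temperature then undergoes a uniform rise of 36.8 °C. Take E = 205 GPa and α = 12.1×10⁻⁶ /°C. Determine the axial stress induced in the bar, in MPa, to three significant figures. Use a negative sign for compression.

Free thermal expansion αLΔT = 12.1e-6 · 14400 · 36.8 = 6.412 mm.
The walls engage after the gap closes; constrained expansion = 6.412 − 2.3 = 4.112 mm.
The walls impose strain ε = −(4.112)/14400 = -2.8556e-04; σ = Eε = 205000 · -2.8556e-04 = -58.54 MPa.

-58.5 MPa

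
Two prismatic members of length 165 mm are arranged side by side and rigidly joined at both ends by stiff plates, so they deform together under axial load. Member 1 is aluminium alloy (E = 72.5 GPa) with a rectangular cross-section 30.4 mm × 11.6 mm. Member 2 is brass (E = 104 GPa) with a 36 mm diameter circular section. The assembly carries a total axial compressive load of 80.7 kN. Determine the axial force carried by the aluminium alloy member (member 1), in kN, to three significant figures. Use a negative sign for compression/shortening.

A_1 = 352.6 mm².
A_2 = 1018 mm².
Equal strain + equilibrium ⇒ each member carries load in proportion to AE: A₁E₁ = 25570000 N, A₂E₂ = 105900000 N, ΣAE = 131400000 N.
F₁ = P·A₁E₁/ΣAE = -80700·25570000/131400000 = -15700 N.

-15.7 kN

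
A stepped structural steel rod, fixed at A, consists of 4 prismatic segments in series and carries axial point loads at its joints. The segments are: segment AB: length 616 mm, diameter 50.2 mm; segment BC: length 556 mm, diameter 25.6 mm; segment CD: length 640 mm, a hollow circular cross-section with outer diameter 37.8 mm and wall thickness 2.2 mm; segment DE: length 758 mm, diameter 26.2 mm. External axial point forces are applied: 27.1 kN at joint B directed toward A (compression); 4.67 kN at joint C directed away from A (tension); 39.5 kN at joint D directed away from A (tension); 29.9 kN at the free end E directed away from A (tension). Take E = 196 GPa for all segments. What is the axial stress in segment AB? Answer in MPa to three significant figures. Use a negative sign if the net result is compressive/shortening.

23.7 MPa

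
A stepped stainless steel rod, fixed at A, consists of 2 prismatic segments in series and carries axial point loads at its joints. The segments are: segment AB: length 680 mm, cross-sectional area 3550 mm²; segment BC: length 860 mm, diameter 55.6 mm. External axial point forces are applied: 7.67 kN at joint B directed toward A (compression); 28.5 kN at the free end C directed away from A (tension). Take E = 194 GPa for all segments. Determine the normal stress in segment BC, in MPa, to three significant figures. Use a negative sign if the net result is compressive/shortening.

Internal axial forces (sectioning from the free end, tension +): N_BC = 28.5 kN, N_AB = 20.83 kN.
A_BC = 2428 mm².
σ_BC = N_BC/A_BC = 28500/2428 = 11.74 MPa.

11.7 MPa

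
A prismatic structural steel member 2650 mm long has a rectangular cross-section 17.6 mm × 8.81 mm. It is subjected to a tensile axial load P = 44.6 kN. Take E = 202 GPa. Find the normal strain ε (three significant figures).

0.00142

A = 155.1 mm².
σ = N/A = 287.6 MPa; ε = σ/E = 287.6/202000 = 1.424e-03.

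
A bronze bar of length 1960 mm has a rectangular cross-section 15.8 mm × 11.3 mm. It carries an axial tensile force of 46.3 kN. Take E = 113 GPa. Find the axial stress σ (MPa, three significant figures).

259 MPa

A = 178.5 mm².
σ = N/A = 46300/178.5 = 259.3 MPa.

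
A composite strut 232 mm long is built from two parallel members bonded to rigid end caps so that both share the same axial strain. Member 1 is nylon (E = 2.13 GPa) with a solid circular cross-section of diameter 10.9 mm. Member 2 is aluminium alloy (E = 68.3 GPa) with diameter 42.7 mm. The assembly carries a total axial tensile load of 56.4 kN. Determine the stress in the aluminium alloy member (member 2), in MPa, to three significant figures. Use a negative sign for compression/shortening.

39.3 MPa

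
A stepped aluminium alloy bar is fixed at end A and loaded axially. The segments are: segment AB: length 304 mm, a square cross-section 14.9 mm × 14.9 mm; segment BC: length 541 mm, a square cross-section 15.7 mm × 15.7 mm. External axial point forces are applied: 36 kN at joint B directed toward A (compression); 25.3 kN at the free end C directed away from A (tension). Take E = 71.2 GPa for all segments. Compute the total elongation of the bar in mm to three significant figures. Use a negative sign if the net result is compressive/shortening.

0.574 mm

Internal axial forces (sectioning from the free end, tension +): N_BC = 25.3 kN, N_AB = -10.7 kN.
A_AB = 222 mm².
A_BC = 246.5 mm².
δ_AB = -10700·304/(222·71200) = -0.2058 mm
δ_BC = 25300·541/(246.5·71200) = 0.7799 mm
δ = Σδ_i = 0.5741 mm.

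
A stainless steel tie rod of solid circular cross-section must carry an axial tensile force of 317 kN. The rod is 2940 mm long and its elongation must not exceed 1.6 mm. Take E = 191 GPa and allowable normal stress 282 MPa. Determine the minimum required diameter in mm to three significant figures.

62.3 mm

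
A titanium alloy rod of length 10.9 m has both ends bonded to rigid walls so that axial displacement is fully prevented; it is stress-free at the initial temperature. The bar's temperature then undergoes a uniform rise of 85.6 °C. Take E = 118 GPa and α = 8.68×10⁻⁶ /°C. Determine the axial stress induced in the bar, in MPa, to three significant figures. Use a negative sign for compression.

Free thermal expansion αLΔT = 8.68e-6 · 10900 · 85.6 = 8.099 mm.
The walls impose strain ε = −(8.099)/10900 = -7.4301e-04; σ = Eε = 118000 · -7.4301e-04 = -87.67 MPa.

-87.7 MPa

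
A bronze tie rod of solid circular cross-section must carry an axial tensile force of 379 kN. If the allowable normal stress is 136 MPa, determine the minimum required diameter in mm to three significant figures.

Required area A ≥ P/σ_allow = 379000/136 = 2787 mm².
For a solid circular section, d ≥ √(4A/π) = 59.57 mm.

59.6 mm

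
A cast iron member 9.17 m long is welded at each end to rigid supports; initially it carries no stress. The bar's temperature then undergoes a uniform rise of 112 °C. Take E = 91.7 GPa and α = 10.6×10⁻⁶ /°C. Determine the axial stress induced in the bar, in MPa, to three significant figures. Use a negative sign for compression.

Free thermal expansion αLΔT = 10.6e-6 · 9170 · 112 = 10.89 mm.
The walls impose strain ε = −(10.89)/9170 = -1.1872e-03; σ = Eε = 91700 · -1.1872e-03 = -108.9 MPa.

-109 MPa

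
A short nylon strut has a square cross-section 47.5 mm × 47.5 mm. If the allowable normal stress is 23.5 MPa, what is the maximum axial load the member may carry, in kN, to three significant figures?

A = 2256 mm².
P_max = σ_allow · A = 23.5 · 2256 = 53020 N = 53.02 kN.

53.0 kN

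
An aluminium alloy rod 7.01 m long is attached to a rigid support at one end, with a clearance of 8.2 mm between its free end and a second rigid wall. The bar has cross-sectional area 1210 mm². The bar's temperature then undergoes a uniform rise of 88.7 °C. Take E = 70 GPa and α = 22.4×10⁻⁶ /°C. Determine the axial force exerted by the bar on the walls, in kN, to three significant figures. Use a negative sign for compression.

-69.2 kN

Free thermal expansion αLΔT = 22.4e-6 · 7010 · 88.7 = 13.93 mm.
The walls engage after the gap closes; constrained expansion = 13.93 − 8.2 = 5.728 mm.
The walls impose strain ε = −(5.728)/7010 = -8.1712e-04; σ = Eε = 70000 · -8.1712e-04 = -57.2 MPa.
Wall reaction R = σ·A = -57.2·1210 = -69210 N = -69.21 kN.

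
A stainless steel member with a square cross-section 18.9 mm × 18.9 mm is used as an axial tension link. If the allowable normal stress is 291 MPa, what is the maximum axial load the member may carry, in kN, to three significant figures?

A = 357.2 mm².
P_max = σ_allow · A = 291 · 357.2 = 103900 N = 103.9 kN.

104 kN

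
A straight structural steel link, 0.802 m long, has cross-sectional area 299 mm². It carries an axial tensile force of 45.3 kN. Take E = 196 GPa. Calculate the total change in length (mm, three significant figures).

0.620 mm

δ_mech = NL/(AE) = 45300·802/(299·196000) = 0.6199 mm.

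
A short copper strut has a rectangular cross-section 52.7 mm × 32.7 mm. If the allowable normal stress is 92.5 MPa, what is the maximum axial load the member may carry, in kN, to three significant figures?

159 kN

A = 1723 mm².
P_max = σ_allow · A = 92.5 · 1723 = 159400 N = 159.4 kN.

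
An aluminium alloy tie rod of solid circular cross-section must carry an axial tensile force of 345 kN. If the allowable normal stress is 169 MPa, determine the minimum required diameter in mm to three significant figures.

51.0 mm

Required area A ≥ P/σ_allow = 345000/169 = 2041 mm².
For a solid circular section, d ≥ √(4A/π) = 50.98 mm.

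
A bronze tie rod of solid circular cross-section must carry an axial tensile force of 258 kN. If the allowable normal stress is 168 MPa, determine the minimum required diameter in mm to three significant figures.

Required area A ≥ P/σ_allow = 258000/168 = 1536 mm².
For a solid circular section, d ≥ √(4A/π) = 44.22 mm.

44.2 mm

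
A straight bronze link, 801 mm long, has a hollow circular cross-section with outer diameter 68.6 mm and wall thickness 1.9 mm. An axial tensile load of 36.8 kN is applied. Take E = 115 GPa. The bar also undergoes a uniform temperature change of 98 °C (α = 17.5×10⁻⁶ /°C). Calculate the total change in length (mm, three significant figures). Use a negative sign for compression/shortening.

A = 398.1 mm².
δ_mech = NL/(AE) = 36800·801/(398.1·115000) = 0.6438 mm.
δ_thermal = αLΔT = 17.5e-6·801·98 = 1.374 mm.
δ = δ_mech + δ_thermal = 2.018 mm.

2.02 mm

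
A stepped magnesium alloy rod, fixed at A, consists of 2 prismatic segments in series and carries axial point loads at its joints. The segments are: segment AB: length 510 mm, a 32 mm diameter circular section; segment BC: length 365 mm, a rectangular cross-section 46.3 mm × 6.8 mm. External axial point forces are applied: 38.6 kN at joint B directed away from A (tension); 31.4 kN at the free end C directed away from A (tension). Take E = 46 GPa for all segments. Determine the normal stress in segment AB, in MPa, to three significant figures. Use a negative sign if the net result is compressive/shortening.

Internal axial forces (sectioning from the free end, tension +): N_BC = 31.4 kN, N_AB = 70 kN.
A_AB = 804.2 mm².
σ_AB = N_AB/A_AB = 70000/804.2 = 87.04 MPa.

87.0 MPa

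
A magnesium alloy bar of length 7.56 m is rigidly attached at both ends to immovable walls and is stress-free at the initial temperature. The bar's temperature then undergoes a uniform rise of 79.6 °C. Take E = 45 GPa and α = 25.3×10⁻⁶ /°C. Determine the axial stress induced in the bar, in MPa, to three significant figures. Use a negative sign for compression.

-90.6 MPa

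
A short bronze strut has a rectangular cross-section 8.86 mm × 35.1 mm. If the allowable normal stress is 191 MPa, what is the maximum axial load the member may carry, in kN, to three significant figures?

59.4 kN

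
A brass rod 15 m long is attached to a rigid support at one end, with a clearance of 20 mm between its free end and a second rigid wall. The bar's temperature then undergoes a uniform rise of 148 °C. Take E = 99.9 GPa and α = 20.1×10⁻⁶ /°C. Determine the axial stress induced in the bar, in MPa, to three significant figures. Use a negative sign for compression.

-164 MPa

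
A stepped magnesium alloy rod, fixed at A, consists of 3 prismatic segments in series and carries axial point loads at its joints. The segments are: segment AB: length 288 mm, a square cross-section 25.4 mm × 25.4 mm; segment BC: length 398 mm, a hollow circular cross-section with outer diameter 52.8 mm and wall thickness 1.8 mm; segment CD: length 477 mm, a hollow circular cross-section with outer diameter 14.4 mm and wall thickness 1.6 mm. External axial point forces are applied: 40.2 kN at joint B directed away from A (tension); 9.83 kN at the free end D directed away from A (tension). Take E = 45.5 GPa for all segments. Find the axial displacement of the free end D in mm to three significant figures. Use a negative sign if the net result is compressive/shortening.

Internal axial forces (sectioning from the free end, tension +): N_CD = 9.83 kN, N_BC = 9.83 kN, N_AB = 50.03 kN.
A_AB = 645.2 mm².
A_BC = 288.4 mm².
A_CD = 64.34 mm².
δ_AB = 50030·288/(645.2·45500) = 0.4908 mm
δ_BC = 9830·398/(288.4·45500) = 0.2981 mm
δ_CD = 9830·477/(64.34·45500) = 1.602 mm
δ = Σδ_i = 2.391 mm.

2.39 mm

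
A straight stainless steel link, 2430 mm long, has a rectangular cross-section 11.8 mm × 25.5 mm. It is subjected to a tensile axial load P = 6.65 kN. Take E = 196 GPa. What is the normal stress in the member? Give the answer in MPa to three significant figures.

A = 300.9 mm².
σ = N/A = 6650/300.9 = 22.1 MPa.

22.1 MPa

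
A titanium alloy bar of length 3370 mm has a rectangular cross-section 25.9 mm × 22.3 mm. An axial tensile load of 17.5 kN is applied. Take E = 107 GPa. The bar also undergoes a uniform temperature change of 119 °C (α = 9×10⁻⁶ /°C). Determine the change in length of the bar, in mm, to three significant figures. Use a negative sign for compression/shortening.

4.56 mm

A = 577.6 mm².
δ_mech = NL/(AE) = 17500·3370/(577.6·107000) = 0.9543 mm.
δ_thermal = αLΔT = 9e-6·3370·119 = 3.609 mm.
δ = δ_mech + δ_thermal = 4.564 mm.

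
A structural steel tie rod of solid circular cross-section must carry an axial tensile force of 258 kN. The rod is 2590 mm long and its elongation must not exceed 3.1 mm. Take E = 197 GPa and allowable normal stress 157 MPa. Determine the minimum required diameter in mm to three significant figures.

Required area A ≥ P/σ_allow = 258000/157 = 1643 mm².
For a solid circular section, d ≥ √(4A/π) = 45.74 mm.
Elongation limit: A ≥ PL/(Eδ_allow) = 258000·2590/(197000·3.1) = 1094 mm² ⇒ d ≥ 37.33 mm.
The stress limit governs.

45.7 mm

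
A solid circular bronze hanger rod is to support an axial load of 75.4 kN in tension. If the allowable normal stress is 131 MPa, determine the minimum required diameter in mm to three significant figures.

27.1 mm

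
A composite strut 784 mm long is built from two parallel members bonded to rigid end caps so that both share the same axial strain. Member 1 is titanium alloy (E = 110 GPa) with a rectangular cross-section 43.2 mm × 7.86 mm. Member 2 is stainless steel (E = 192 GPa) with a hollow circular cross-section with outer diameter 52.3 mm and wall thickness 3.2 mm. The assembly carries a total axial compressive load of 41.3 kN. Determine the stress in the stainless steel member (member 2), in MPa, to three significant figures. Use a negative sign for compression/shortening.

-60.0 MPa

A_1 = 339.6 mm².
A_2 = 493.6 mm².
Equal strain + equilibrium ⇒ each member carries load in proportion to AE: A₁E₁ = 37350000 N, A₂E₂ = 94770000 N, ΣAE = 132100000 N.
σ₂ = P·E₂/ΣAE = -41300·192000/132100000 = -60.02 MPa.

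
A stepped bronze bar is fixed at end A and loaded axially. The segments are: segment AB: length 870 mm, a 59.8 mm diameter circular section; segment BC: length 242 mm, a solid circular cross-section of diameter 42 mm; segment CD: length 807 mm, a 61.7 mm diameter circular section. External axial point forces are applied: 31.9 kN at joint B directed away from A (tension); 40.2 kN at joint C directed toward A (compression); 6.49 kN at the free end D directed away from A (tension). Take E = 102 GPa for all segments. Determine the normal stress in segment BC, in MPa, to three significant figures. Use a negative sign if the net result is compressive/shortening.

-24.3 MPa

Internal axial forces (sectioning from the free end, tension +): N_CD = 6.49 kN, N_BC = -33.71 kN, N_AB = -1.81 kN.
A_BC = 1385 mm².
σ_BC = N_BC/A_BC = -33710/1385 = -24.33 MPa.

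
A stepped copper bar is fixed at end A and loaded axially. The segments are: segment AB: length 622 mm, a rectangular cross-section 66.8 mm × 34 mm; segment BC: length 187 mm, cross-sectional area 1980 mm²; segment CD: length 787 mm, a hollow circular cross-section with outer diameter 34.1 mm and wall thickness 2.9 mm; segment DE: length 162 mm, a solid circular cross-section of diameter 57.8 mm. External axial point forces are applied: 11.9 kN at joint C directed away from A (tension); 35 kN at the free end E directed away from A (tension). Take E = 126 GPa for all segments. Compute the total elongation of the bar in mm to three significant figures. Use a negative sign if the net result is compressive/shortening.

Internal axial forces (sectioning from the free end, tension +): N_DE = 35 kN, N_CD = 35 kN, N_BC = 46.9 kN, N_AB = 46.9 kN.
A_AB = 2271 mm².
A_CD = 284.3 mm².
A_DE = 2624 mm².
δ_AB = 46900·622/(2271·126000) = 0.1019 mm
δ_BC = 46900·187/(1980·126000) = 0.03515 mm
δ_CD = 35000·787/(284.3·126000) = 0.7691 mm
δ_DE = 35000·162/(2624·126000) = 0.01715 mm
δ = Σδ_i = 0.9233 mm.

0.923 mm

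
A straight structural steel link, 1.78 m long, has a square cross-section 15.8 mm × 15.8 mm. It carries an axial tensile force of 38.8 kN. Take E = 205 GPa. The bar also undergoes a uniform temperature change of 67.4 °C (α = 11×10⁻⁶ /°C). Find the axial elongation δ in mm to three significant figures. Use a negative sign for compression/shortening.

2.67 mm

A = 249.6 mm².
δ_mech = NL/(AE) = 38800·1780/(249.6·205000) = 1.35 mm.
δ_thermal = αLΔT = 11e-6·1780·67.4 = 1.32 mm.
δ = δ_mech + δ_thermal = 2.669 mm.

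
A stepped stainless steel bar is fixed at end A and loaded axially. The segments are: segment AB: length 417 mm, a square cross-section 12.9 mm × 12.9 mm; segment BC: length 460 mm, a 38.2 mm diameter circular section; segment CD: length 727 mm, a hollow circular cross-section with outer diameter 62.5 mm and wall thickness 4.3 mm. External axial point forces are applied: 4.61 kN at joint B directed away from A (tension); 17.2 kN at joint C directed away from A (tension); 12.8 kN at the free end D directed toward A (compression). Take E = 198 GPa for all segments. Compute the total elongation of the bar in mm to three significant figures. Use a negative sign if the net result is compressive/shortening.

0.0632 mm

Internal axial forces (sectioning from the free end, tension +): N_CD = -12.8 kN, N_BC = 4.4 kN, N_AB = 9.01 kN.
A_AB = 166.4 mm².
A_BC = 1146 mm².
A_CD = 786.2 mm².
δ_AB = 9010·417/(166.4·198000) = 0.114 mm
δ_BC = 4400·460/(1146·198000) = 0.008919 mm
δ_CD = -12800·727/(786.2·198000) = -0.05978 mm
δ = Σδ_i = 0.06317 mm.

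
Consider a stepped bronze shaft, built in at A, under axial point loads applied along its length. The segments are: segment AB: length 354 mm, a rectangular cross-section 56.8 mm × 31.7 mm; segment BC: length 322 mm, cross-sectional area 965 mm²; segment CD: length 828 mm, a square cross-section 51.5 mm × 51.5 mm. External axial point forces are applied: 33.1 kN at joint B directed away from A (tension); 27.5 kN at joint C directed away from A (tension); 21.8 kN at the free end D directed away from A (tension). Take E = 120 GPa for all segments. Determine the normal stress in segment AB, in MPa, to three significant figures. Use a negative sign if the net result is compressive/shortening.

45.8 MPa

Internal axial forces (sectioning from the free end, tension +): N_CD = 21.8 kN, N_BC = 49.3 kN, N_AB = 82.4 kN.
A_AB = 1801 mm².
σ_AB = N_AB/A_AB = 82400/1801 = 45.76 MPa.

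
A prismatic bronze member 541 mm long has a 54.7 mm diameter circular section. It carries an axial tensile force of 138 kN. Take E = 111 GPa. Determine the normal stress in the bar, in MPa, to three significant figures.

A = 2350 mm².
σ = N/A = 138000/2350 = 58.72 MPa.

58.7 MPa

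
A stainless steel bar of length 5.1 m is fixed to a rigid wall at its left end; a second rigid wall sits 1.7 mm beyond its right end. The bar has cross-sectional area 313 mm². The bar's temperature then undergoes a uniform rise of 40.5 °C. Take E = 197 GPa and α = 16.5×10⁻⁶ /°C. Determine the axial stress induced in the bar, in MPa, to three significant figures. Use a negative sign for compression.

Free thermal expansion αLΔT = 16.5e-6 · 5100 · 40.5 = 3.408 mm.
The walls engage after the gap closes; constrained expansion = 3.408 − 1.7 = 1.708 mm.
The walls impose strain ε = −(1.708)/5100 = -3.3492e-04; σ = Eε = 197000 · -3.3492e-04 = -65.98 MPa.

-66.0 MPa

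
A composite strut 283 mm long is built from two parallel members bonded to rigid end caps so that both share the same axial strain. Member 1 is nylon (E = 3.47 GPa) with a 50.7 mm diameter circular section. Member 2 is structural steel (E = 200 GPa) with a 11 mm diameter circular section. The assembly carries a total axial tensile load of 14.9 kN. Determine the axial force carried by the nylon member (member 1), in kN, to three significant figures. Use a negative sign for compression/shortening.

4.01 kN

A_1 = 2019 mm².
A_2 = 95.03 mm².
Equal strain + equilibrium ⇒ each member carries load in proportion to AE: A₁E₁ = 7005000 N, A₂E₂ = 19010000 N, ΣAE = 26010000 N.
F₁ = P·A₁E₁/ΣAE = 14900·7005000/26010000 = 4013 N.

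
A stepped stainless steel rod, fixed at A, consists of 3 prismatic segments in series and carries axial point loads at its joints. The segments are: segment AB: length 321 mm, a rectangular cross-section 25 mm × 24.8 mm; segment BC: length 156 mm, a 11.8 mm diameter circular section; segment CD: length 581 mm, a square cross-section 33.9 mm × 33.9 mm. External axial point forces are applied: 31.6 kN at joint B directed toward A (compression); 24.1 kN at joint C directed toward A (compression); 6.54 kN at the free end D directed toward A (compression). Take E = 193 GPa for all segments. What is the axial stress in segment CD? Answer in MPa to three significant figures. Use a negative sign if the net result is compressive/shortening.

-5.69 MPa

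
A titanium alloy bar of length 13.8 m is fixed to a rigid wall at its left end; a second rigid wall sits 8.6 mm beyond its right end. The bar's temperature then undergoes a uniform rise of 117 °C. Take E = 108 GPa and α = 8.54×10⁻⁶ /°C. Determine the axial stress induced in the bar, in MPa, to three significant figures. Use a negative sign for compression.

-40.6 MPa

Free thermal expansion αLΔT = 8.54e-6 · 13800 · 117 = 13.79 mm.
The walls engage after the gap closes; constrained expansion = 13.79 − 8.6 = 5.189 mm.
The walls impose strain ε = −(5.189)/13800 = -3.7599e-04; σ = Eε = 108000 · -3.7599e-04 = -40.61 MPa.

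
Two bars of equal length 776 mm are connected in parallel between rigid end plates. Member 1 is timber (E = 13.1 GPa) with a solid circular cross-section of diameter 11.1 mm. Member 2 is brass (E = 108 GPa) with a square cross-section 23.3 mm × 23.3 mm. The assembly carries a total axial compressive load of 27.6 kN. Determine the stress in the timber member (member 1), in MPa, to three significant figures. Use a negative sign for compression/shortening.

-6.04 MPa

A_1 = 96.77 mm².
A_2 = 542.9 mm².
Equal strain + equilibrium ⇒ each member carries load in proportion to AE: A₁E₁ = 1268000 N, A₂E₂ = 58630000 N, ΣAE = 59900000 N.
σ₁ = P·E₁/ΣAE = -27600·13100/59900000 = -6.036 MPa.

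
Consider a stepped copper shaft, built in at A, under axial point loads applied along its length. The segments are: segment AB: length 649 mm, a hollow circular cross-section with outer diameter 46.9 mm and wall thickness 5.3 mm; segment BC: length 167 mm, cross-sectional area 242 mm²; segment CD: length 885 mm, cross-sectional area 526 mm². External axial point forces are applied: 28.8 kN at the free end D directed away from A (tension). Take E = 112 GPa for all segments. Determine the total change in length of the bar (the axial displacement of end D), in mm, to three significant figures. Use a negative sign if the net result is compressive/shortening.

Internal axial forces (sectioning from the free end, tension +): N_CD = 28.8 kN, N_BC = 28.8 kN, N_AB = 28.8 kN.
A_AB = 692.7 mm².
δ_AB = 28800·649/(692.7·112000) = 0.2409 mm
δ_BC = 28800·167/(242·112000) = 0.1774 mm
δ_CD = 28800·885/(526·112000) = 0.4326 mm
δ = Σδ_i = 0.851 mm.

0.851 mm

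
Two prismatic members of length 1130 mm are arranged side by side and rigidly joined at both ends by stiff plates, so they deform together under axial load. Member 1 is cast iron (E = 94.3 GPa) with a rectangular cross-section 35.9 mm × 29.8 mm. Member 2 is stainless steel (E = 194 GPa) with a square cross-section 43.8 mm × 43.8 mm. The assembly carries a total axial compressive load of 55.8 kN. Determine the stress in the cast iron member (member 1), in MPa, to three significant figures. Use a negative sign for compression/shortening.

A_1 = 1070 mm².
A_2 = 1918 mm².
Equal strain + equilibrium ⇒ each member carries load in proportion to AE: A₁E₁ = 100900000 N, A₂E₂ = 372200000 N, ΣAE = 473100000 N.
σ₁ = P·E₁/ΣAE = -55800·94300/473100000 = -11.12 MPa.

-11.1 MPa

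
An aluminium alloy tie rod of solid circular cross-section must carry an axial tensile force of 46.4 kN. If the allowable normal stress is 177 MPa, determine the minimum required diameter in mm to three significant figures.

Required area A ≥ P/σ_allow = 46400/177 = 262.1 mm².
For a solid circular section, d ≥ √(4A/π) = 18.27 mm.

18.3 mm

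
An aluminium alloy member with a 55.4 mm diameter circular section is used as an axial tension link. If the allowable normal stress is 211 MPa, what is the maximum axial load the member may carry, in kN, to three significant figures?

A = 2411 mm².
P_max = σ_allow · A = 211 · 2411 = 508600 N = 508.6 kN.

509 kN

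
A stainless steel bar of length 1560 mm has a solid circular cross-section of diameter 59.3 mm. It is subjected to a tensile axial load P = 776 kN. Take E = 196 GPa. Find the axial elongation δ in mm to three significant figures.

A = 2762 mm².
δ_mech = NL/(AE) = 776000·1560/(2762·196000) = 2.236 mm.

2.24 mm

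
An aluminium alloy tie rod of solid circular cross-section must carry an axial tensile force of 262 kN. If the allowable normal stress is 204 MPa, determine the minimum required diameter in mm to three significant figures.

40.4 mm

Required area A ≥ P/σ_allow = 262000/204 = 1284 mm².
For a solid circular section, d ≥ √(4A/π) = 40.44 mm.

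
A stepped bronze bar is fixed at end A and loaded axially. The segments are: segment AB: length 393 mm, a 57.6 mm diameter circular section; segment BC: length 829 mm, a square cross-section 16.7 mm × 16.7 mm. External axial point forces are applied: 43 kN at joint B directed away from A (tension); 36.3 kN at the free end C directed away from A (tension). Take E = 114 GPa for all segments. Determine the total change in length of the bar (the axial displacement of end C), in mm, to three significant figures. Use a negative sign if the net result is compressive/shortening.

Internal axial forces (sectioning from the free end, tension +): N_BC = 36.3 kN, N_AB = 79.3 kN.
A_AB = 2606 mm².
A_BC = 278.9 mm².
δ_AB = 79300·393/(2606·114000) = 0.1049 mm
δ_BC = 36300·829/(278.9·114000) = 0.9465 mm
δ = Σδ_i = 1.051 mm.

1.05 mm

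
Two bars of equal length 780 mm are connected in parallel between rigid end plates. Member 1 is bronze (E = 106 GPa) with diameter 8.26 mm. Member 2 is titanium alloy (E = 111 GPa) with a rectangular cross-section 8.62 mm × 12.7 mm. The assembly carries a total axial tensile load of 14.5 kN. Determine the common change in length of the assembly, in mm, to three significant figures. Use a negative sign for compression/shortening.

0.634 mm

A_1 = 53.59 mm².
A_2 = 109.5 mm².
Equal strain + equilibrium ⇒ each member carries load in proportion to AE: A₁E₁ = 5680000 N, A₂E₂ = 12150000 N, ΣAE = 17830000 N.
δ = PL/ΣAE = 14500·780/17830000 = 0.6343 mm.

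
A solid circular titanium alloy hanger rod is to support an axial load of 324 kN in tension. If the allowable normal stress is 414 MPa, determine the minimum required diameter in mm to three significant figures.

Required area A ≥ P/σ_allow = 324000/414 = 782.6 mm².
For a solid circular section, d ≥ √(4A/π) = 31.57 mm.

31.6 mm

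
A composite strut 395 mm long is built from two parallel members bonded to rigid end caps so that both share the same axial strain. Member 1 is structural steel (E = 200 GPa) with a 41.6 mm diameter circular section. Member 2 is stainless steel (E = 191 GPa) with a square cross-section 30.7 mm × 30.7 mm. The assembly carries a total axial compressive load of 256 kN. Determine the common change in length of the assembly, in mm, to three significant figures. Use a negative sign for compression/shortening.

A_1 = 1359 mm².
A_2 = 942.5 mm².
Equal strain + equilibrium ⇒ each member carries load in proportion to AE: A₁E₁ = 271800000 N, A₂E₂ = 180000000 N, ΣAE = 451900000 N.
δ = PL/ΣAE = -256000·395/451900000 = -0.2238 mm.

-0.224 mm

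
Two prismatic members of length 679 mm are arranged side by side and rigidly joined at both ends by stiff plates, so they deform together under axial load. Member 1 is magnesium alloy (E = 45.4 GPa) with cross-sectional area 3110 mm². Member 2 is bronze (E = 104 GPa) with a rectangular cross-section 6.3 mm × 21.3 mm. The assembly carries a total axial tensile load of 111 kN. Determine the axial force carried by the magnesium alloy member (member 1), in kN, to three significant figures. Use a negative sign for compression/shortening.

A_2 = 134.2 mm².
Equal strain + equilibrium ⇒ each member carries load in proportion to AE: A₁E₁ = 141200000 N, A₂E₂ = 13960000 N, ΣAE = 155100000 N.
F₁ = P·A₁E₁/ΣAE = 111000·141200000/155100000 = 101000 N.

101 kN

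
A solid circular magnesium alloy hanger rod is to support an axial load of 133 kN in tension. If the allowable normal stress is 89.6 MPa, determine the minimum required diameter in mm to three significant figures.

Required area A ≥ P/σ_allow = 133000/89.6 = 1484 mm².
For a solid circular section, d ≥ √(4A/π) = 43.47 mm.

43.5 mm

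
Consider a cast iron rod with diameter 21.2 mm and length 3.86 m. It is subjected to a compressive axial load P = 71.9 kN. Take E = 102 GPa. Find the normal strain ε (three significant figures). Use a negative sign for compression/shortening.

A = 353 mm².
σ = N/A = -203.7 MPa; ε = σ/E = -203.7/102000 = -1.997e-03.

-0.00200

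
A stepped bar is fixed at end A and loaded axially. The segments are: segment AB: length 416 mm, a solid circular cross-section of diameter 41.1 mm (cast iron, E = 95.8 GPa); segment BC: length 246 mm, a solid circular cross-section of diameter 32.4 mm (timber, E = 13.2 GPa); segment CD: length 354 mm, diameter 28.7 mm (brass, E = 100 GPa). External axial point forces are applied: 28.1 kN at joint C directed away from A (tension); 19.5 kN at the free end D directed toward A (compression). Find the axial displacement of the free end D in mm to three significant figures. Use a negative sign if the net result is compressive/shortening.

0.116 mm

Internal axial forces (sectioning from the free end, tension +): N_CD = -19.5 kN, N_BC = 8.6 kN, N_AB = 8.6 kN.
A_AB = 1327 mm².
A_BC = 824.5 mm².
A_CD = 646.9 mm².
δ_AB = 8600·416/(1327·95800) = 0.02815 mm
δ_BC = 8600·246/(824.5·13200) = 0.1944 mm
δ_CD = -19500·354/(646.9·100000) = -0.1067 mm
δ = Σδ_i = 0.1158 mm.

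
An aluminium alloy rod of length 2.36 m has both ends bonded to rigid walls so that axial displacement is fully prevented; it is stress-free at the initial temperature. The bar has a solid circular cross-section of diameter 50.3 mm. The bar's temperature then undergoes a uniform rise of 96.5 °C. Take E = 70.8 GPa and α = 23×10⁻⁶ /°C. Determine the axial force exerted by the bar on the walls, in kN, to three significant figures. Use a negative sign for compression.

-312 kN

Free thermal expansion αLΔT = 23e-6 · 2360 · 96.5 = 5.238 mm.
The walls impose strain ε = −(5.238)/2360 = -2.2195e-03; σ = Eε = 70800 · -2.2195e-03 = -157.1 MPa.
Wall reaction R = σ·A = -157.1·1987 = -312300 N = -312.3 kN.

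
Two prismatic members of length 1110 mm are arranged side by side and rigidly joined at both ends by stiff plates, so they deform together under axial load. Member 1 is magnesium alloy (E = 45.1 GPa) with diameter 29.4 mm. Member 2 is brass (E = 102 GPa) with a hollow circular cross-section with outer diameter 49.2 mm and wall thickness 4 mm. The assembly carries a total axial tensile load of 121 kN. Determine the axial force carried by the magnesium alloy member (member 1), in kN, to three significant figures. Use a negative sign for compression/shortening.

A_1 = 678.9 mm².
A_2 = 568 mm².
Equal strain + equilibrium ⇒ each member carries load in proportion to AE: A₁E₁ = 30620000 N, A₂E₂ = 57940000 N, ΣAE = 88550000 N.
F₁ = P·A₁E₁/ΣAE = 121000·30620000/88550000 = 41840 N.

41.8 kN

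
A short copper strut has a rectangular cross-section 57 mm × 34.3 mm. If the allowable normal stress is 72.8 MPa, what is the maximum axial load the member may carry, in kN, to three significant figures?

A = 1955 mm².
P_max = σ_allow · A = 72.8 · 1955 = 142300 N = 142.3 kN.

142 kN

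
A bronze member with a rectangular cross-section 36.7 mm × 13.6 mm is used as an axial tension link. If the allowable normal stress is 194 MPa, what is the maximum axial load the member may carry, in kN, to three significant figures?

96.8 kN

A = 499.1 mm².
P_max = σ_allow · A = 194 · 499.1 = 96830 N = 96.83 kN.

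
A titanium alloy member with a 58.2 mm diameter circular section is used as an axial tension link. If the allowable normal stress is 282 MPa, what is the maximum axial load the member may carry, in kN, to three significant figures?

750 kN

A = 2660 mm².
P_max = σ_allow · A = 282 · 2660 = 750200 N = 750.2 kN.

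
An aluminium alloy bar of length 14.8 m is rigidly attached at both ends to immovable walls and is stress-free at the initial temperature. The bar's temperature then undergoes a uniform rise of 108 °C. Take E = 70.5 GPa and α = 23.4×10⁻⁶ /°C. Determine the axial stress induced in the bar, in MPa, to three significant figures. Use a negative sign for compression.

Free thermal expansion αLΔT = 23.4e-6 · 14800 · 108 = 37.4 mm.
The walls impose strain ε = −(37.4)/14800 = -2.5272e-03; σ = Eε = 70500 · -2.5272e-03 = -178.2 MPa.

-178 MPa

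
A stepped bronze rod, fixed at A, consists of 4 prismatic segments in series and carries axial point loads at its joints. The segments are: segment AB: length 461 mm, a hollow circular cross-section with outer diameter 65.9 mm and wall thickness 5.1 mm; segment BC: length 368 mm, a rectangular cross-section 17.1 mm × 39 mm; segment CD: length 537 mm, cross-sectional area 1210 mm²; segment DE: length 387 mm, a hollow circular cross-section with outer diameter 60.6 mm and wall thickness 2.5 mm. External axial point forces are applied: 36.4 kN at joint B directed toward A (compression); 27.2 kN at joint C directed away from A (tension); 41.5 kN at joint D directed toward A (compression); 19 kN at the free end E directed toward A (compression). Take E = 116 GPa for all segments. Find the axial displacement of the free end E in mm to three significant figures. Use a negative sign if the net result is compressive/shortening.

-0.813 mm

Internal axial forces (sectioning from the free end, tension +): N_DE = -19 kN, N_CD = -60.5 kN, N_BC = -33.3 kN, N_AB = -69.7 kN.
A_AB = 974.1 mm².
A_BC = 666.9 mm².
A_DE = 456.3 mm².
δ_AB = -69700·461/(974.1·116000) = -0.2843 mm
δ_BC = -33300·368/(666.9·116000) = -0.1584 mm
δ_CD = -60500·537/(1210·116000) = -0.2315 mm
δ_DE = -19000·387/(456.3·116000) = -0.1389 mm
δ = Σδ_i = -0.8131 mm.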